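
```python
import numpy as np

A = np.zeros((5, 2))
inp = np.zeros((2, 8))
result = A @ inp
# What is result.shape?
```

(5, 8)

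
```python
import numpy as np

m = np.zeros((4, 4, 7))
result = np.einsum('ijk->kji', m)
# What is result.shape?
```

(7, 4, 4)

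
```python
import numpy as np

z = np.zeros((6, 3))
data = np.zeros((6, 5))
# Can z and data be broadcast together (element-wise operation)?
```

No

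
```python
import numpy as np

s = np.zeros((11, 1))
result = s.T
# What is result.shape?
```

(1, 11)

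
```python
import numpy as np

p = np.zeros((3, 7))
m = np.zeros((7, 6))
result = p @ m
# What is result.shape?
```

(3, 6)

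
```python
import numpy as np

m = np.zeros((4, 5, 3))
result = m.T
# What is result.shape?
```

(3, 5, 4)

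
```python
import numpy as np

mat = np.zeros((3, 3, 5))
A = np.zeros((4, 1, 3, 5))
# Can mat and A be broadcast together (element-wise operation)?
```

Yes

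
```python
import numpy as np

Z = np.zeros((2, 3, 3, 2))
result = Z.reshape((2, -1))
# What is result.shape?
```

(2, 18)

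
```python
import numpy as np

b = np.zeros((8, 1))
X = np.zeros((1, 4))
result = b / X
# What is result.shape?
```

(8, 4)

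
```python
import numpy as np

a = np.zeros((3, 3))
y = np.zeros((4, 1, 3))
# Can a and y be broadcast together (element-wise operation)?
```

Yes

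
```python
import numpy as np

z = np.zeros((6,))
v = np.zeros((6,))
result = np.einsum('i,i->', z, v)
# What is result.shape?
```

()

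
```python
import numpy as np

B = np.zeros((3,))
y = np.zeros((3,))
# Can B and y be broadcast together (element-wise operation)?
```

Yes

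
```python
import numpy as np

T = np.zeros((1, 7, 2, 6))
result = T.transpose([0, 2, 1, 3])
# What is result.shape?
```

(1, 2, 7, 6)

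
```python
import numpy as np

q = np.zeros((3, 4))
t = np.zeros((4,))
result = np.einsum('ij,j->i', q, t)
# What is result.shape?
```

(3,)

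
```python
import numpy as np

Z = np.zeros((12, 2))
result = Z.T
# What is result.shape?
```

(2, 12)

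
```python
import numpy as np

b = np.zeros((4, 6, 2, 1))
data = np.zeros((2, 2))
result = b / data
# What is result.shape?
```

(4, 6, 2, 2)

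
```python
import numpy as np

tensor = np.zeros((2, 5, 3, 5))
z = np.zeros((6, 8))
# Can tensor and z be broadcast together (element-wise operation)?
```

No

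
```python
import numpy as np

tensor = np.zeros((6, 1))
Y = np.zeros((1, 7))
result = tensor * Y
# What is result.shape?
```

(6, 7)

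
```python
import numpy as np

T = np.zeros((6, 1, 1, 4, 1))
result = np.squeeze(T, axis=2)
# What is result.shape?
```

(6, 1, 4, 1)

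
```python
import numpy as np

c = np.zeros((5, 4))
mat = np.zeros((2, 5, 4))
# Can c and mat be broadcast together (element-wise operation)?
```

Yes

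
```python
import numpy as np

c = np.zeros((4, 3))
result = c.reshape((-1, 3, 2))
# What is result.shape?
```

(2, 3, 2)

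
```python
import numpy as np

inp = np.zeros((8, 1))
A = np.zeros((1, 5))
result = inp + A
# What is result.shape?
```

(8, 5)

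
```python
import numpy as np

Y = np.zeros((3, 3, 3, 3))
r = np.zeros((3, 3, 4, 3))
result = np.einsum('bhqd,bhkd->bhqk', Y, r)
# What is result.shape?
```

(3, 3, 3, 4)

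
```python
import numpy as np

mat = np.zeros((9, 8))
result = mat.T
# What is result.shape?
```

(8, 9)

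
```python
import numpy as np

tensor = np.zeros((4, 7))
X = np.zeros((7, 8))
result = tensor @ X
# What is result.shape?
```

(4, 8)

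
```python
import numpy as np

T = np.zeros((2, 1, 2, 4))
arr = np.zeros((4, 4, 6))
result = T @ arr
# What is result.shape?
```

(2, 4, 2, 6)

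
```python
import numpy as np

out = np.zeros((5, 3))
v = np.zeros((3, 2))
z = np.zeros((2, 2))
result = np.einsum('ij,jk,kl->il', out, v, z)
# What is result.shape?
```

(5, 2)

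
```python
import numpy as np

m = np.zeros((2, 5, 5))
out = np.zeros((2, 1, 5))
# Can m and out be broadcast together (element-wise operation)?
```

Yes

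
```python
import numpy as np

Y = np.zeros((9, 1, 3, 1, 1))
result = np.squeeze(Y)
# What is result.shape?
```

(9, 3)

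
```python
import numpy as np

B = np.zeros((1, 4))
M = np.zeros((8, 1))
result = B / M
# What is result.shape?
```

(8, 4)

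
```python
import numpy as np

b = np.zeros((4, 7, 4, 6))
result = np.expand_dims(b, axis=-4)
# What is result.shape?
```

(4, 1, 7, 4, 6)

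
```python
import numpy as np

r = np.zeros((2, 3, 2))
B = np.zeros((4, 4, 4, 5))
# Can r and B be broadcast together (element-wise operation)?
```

No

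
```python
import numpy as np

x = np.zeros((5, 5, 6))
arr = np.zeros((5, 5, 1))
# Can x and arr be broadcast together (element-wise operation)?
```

Yes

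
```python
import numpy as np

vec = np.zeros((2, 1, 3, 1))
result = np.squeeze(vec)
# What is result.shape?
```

(2, 3)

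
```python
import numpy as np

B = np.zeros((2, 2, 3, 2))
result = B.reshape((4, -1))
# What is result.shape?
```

(4, 6)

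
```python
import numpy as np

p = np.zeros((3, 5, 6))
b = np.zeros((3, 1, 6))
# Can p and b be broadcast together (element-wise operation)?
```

Yes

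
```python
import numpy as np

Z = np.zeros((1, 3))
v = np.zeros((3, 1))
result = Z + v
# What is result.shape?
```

(3, 3)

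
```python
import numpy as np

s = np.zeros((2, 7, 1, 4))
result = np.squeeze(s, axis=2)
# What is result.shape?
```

(2, 7, 4)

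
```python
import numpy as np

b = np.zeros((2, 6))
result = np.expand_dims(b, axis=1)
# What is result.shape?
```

(2, 1, 6)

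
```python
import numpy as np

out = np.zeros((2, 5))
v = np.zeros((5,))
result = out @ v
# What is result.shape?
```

(2,)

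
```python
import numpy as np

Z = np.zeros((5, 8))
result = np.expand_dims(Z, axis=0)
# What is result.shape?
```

(1, 5, 8)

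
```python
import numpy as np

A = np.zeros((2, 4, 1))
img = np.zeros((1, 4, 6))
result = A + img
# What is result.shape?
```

(2, 4, 6)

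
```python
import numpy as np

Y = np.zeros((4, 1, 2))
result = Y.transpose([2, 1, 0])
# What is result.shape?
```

(2, 1, 4)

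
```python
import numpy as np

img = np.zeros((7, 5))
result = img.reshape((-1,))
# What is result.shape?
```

(35,)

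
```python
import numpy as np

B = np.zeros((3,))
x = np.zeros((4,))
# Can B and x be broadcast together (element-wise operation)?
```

No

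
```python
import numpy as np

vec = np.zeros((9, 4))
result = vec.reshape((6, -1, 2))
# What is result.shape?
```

(6, 3, 2)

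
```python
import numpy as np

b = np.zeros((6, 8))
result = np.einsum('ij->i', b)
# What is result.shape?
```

(6,)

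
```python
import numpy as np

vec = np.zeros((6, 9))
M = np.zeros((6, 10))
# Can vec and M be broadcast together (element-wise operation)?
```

No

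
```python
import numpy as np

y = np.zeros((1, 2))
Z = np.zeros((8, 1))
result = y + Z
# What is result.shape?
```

(8, 2)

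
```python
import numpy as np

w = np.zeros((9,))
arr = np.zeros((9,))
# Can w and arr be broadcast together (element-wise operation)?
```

Yes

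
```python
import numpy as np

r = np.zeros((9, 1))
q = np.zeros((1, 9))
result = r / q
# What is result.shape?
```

(9, 9)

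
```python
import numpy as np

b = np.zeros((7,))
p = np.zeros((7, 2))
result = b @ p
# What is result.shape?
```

(2,)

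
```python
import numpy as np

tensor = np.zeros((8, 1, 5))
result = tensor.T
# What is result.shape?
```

(5, 1, 8)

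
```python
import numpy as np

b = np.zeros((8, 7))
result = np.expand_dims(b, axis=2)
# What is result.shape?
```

(8, 7, 1)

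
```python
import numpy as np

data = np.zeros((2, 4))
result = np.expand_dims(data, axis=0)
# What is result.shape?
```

(1, 2, 4)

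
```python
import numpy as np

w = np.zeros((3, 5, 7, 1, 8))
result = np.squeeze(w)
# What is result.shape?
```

(3, 5, 7, 8)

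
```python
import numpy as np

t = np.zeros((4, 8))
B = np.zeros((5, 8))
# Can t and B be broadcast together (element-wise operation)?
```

No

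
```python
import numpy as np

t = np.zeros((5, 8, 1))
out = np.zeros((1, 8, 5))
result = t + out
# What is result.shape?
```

(5, 8, 5)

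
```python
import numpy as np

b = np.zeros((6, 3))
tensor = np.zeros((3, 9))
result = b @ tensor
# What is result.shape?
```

(6, 9)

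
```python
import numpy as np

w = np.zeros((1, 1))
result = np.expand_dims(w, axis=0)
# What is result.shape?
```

(1, 1, 1)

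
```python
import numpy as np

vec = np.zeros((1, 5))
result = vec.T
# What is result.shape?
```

(5, 1)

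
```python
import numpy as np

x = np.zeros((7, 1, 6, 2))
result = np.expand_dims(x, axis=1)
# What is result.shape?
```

(7, 1, 1, 6, 2)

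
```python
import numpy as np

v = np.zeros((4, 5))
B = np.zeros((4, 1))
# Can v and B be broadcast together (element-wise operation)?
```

Yes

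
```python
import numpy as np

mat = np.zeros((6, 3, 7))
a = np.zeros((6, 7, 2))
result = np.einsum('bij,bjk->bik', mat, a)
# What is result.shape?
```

(6, 3, 2)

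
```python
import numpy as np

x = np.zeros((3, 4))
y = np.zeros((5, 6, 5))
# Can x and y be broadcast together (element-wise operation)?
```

No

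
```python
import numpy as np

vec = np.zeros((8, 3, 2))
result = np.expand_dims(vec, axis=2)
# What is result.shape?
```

(8, 3, 1, 2)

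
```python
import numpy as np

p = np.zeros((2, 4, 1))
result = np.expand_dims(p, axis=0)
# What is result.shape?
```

(1, 2, 4, 1)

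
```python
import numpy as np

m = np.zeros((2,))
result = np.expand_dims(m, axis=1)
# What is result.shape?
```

(2, 1)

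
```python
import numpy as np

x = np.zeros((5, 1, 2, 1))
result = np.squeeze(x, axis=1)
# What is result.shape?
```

(5, 2, 1)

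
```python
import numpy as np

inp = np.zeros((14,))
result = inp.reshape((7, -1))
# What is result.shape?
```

(7, 2)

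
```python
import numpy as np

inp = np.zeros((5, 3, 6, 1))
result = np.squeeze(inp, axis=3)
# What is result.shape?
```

(5, 3, 6)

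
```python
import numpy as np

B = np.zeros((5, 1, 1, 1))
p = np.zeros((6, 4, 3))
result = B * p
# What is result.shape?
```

(5, 6, 4, 3)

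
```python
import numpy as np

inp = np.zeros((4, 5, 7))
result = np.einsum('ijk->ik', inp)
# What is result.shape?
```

(4, 7)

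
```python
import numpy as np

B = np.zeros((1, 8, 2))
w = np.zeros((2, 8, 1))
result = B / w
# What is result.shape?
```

(2, 8, 2)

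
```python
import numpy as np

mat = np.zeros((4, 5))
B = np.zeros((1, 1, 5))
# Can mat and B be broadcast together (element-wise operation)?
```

Yes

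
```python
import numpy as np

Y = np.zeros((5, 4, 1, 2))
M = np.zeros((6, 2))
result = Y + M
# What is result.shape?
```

(5, 4, 6, 2)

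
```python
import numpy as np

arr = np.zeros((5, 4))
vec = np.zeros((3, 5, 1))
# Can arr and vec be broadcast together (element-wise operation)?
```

Yes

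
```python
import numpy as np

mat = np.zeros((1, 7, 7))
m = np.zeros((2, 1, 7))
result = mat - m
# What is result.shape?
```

(2, 7, 7)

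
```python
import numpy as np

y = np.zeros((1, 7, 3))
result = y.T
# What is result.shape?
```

(3, 7, 1)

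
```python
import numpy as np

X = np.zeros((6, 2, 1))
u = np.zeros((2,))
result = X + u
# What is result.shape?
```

(6, 2, 2)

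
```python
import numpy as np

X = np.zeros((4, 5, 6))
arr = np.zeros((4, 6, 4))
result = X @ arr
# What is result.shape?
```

(4, 5, 4)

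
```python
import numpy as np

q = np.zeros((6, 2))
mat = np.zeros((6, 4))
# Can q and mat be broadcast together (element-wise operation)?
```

No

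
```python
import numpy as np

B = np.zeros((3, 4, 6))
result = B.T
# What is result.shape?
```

(6, 4, 3)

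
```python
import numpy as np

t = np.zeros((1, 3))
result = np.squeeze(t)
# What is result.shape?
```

(3,)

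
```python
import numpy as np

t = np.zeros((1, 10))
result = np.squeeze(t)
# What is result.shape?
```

(10,)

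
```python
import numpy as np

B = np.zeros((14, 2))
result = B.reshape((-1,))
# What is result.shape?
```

(28,)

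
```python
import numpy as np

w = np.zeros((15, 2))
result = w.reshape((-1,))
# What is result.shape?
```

(30,)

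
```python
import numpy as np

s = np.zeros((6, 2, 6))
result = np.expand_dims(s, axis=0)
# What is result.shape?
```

(1, 6, 2, 6)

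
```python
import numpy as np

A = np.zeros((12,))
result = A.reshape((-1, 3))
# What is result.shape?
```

(4, 3)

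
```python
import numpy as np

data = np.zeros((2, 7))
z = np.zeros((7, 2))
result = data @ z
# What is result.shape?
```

(2, 2)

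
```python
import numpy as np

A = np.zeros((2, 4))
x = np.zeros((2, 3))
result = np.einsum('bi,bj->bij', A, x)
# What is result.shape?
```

(2, 4, 3)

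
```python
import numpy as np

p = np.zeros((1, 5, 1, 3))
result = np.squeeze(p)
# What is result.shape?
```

(5, 3)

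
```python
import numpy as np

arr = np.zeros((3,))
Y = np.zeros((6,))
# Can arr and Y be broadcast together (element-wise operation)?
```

No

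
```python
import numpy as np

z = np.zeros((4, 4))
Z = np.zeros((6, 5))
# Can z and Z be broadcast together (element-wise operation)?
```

No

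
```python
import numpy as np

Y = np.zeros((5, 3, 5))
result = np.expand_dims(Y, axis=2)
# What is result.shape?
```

(5, 3, 1, 5)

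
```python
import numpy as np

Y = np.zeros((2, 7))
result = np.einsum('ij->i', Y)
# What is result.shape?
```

(2,)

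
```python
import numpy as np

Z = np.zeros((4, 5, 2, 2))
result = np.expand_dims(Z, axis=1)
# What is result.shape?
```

(4, 1, 5, 2, 2)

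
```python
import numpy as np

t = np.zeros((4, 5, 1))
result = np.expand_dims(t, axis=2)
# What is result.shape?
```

(4, 5, 1, 1)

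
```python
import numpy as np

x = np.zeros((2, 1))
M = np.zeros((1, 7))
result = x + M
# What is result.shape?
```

(2, 7)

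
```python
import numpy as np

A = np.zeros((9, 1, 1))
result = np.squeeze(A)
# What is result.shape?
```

(9,)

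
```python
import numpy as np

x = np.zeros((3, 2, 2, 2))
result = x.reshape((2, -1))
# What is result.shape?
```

(2, 12)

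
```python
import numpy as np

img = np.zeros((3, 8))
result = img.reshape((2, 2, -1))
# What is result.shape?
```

(2, 2, 6)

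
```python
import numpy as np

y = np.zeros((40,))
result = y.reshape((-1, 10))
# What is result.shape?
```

(4, 10)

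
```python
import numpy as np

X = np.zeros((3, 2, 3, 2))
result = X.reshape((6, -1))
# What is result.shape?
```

(6, 6)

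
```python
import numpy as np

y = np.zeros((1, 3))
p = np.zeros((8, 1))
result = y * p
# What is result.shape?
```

(8, 3)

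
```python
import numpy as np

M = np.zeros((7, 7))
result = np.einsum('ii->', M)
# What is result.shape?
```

()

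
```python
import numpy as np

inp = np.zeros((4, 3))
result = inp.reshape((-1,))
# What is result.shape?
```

(12,)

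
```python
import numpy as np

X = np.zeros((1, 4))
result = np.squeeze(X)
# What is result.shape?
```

(4,)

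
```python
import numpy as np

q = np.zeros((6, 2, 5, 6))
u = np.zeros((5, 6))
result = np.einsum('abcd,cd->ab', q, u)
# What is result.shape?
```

(6, 2)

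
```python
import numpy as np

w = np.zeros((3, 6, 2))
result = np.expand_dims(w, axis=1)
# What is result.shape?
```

(3, 1, 6, 2)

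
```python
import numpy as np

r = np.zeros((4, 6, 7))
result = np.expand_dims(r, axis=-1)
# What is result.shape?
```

(4, 6, 7, 1)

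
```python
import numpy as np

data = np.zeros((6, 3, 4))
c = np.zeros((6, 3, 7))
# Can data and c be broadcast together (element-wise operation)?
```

No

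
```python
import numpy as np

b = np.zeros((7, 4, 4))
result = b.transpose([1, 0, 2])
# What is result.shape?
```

(4, 7, 4)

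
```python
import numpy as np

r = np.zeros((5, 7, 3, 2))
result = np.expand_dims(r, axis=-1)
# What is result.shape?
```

(5, 7, 3, 2, 1)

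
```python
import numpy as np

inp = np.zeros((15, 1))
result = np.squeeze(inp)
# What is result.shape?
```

(15,)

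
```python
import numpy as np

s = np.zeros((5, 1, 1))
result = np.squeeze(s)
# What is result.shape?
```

(5,)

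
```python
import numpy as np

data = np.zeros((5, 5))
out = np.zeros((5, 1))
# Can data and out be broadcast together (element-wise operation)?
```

Yes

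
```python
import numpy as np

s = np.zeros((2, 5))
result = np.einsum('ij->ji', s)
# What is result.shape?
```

(5, 2)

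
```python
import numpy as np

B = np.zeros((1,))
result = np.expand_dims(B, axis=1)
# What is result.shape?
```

(1, 1)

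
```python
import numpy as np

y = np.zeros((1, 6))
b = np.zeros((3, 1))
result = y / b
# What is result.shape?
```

(3, 6)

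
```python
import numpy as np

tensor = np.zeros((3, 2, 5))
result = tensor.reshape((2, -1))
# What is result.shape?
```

(2, 15)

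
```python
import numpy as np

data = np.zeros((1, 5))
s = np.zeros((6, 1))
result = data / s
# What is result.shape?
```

(6, 5)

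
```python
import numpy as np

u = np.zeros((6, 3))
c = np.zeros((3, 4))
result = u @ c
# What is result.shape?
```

(6, 4)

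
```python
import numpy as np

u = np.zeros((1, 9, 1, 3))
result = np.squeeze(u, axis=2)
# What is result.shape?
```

(1, 9, 3)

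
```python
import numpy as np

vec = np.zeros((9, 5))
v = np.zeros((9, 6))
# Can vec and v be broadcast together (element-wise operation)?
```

No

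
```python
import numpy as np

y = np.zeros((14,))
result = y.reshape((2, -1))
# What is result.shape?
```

(2, 7)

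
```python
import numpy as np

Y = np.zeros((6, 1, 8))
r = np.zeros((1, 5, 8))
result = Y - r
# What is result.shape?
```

(6, 5, 8)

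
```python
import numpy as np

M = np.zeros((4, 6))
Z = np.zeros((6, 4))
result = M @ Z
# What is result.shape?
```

(4, 4)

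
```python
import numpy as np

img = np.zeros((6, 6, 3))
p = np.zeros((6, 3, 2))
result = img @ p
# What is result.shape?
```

(6, 6, 2)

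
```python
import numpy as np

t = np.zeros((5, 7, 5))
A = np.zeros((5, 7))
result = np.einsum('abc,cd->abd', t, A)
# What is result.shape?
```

(5, 7, 7)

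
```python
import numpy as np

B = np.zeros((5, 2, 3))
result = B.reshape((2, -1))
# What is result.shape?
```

(2, 15)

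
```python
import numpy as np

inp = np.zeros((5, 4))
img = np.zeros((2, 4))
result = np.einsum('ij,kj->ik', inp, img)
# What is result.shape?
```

(5, 2)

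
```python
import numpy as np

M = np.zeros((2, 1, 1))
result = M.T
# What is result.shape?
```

(1, 1, 2)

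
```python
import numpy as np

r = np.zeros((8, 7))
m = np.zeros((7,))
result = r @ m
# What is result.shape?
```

(8,)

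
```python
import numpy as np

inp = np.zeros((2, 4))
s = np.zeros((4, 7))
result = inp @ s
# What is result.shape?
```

(2, 7)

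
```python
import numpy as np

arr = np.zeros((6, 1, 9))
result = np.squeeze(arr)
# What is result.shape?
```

(6, 9)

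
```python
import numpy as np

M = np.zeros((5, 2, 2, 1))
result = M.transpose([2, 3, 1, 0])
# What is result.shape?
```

(2, 1, 2, 5)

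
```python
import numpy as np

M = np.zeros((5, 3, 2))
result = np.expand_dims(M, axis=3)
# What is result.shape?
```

(5, 3, 2, 1)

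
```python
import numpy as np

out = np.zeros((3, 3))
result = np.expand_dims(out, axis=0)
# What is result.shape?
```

(1, 3, 3)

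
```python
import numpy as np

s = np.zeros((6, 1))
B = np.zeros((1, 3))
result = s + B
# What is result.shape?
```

(6, 3)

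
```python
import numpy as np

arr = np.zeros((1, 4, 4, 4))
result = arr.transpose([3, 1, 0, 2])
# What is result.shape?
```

(4, 4, 1, 4)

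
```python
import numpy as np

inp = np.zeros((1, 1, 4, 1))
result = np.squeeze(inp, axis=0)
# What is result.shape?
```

(1, 4, 1)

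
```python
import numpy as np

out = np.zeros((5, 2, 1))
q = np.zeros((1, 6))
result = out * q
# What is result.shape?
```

(5, 2, 6)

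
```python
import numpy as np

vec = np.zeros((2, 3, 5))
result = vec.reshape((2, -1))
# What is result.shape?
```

(2, 15)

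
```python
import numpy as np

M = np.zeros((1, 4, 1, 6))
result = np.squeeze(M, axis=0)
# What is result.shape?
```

(4, 1, 6)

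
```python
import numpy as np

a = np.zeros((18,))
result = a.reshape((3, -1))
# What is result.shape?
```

(3, 6)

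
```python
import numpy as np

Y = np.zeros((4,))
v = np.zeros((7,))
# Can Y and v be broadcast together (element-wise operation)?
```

No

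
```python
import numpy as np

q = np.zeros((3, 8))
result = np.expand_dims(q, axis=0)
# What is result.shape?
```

(1, 3, 8)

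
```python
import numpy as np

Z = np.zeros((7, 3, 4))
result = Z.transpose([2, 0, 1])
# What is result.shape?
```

(4, 7, 3)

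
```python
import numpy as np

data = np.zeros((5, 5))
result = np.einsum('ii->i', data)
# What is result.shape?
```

(5,)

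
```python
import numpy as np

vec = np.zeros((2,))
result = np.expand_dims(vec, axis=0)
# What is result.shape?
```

(1, 2)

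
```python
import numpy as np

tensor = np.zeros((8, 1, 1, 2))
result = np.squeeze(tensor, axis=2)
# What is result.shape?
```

(8, 1, 2)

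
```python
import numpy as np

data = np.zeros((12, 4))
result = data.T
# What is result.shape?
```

(4, 12)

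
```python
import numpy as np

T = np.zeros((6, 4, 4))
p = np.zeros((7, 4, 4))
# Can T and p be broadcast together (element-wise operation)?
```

No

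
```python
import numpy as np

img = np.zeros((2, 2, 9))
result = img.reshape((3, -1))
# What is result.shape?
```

(3, 12)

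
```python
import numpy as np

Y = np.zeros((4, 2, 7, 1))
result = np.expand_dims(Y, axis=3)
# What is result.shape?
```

(4, 2, 7, 1, 1)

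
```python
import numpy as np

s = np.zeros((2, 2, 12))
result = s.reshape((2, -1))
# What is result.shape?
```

(2, 24)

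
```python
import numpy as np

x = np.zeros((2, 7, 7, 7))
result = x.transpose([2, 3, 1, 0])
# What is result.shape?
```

(7, 7, 7, 2)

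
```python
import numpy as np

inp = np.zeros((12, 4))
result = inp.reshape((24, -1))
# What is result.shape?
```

(24, 2)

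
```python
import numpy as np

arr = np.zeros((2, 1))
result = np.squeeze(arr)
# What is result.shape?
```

(2,)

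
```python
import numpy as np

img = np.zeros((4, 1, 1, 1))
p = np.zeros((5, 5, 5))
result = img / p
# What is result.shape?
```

(4, 5, 5, 5)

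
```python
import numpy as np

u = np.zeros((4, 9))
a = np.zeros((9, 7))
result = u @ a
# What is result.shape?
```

(4, 7)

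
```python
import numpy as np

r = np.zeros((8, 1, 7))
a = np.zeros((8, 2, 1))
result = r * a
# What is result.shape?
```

(8, 2, 7)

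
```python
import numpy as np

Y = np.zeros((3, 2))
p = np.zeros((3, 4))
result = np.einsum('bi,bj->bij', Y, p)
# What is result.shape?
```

(3, 2, 4)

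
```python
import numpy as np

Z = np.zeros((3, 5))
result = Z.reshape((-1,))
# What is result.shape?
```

(15,)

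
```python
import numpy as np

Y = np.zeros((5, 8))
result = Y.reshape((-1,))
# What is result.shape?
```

(40,)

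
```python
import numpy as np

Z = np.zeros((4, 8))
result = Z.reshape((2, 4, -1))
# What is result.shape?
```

(2, 4, 4)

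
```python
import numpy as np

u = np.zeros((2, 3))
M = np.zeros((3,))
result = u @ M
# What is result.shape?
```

(2,)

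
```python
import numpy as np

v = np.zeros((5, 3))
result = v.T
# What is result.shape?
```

(3, 5)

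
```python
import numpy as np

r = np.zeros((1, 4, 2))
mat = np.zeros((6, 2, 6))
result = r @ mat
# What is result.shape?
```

(6, 4, 6)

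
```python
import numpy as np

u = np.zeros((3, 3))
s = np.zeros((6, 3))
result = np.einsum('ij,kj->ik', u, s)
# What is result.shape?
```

(3, 6)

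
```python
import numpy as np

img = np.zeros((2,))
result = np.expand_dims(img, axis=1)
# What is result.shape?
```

(2, 1)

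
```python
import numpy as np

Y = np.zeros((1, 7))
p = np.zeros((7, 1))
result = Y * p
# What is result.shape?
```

(7, 7)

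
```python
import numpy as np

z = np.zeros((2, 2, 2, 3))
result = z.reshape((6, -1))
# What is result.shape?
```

(6, 4)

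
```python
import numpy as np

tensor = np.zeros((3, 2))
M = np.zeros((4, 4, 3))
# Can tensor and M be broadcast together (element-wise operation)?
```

No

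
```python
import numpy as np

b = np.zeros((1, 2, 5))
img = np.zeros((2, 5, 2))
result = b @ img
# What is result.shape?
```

(2, 2, 2)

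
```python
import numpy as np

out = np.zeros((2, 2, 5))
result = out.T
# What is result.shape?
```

(5, 2, 2)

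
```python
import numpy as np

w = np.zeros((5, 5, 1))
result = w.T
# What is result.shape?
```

(1, 5, 5)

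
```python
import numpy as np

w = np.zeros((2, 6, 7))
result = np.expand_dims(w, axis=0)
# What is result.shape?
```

(1, 2, 6, 7)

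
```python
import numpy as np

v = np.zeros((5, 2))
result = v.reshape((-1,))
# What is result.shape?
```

(10,)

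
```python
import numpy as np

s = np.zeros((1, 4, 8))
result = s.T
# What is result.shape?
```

(8, 4, 1)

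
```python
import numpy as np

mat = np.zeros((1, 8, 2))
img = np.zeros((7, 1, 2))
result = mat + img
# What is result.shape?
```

(7, 8, 2)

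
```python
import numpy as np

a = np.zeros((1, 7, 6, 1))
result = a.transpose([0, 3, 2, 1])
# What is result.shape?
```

(1, 1, 6, 7)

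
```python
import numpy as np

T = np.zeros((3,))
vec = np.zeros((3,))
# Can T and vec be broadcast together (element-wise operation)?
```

Yes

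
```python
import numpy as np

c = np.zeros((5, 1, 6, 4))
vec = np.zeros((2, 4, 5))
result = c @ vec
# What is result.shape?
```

(5, 2, 6, 5)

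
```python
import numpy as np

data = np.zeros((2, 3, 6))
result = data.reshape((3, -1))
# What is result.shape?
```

(3, 12)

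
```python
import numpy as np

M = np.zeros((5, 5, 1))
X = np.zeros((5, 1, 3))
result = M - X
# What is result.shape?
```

(5, 5, 3)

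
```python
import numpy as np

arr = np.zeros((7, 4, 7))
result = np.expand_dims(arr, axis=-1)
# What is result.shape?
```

(7, 4, 7, 1)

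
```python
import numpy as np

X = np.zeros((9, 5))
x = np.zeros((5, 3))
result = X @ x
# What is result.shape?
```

(9, 3)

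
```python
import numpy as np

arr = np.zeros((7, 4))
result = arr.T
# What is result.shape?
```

(4, 7)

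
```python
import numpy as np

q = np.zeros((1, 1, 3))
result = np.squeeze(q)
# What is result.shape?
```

(3,)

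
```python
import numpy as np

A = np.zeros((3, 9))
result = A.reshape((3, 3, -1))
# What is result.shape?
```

(3, 3, 3)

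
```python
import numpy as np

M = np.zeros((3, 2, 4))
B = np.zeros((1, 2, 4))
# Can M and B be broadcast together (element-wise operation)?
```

Yes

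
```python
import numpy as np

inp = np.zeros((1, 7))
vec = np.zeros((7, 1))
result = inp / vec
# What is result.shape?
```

(7, 7)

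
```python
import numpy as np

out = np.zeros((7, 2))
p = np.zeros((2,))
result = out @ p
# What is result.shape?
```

(7,)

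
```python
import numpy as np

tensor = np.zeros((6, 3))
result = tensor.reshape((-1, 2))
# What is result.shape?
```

(9, 2)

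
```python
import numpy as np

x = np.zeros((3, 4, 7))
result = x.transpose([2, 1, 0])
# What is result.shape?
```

(7, 4, 3)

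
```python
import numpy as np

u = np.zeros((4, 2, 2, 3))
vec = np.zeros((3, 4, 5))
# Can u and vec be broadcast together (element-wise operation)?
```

No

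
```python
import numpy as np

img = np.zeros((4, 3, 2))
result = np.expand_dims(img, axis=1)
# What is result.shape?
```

(4, 1, 3, 2)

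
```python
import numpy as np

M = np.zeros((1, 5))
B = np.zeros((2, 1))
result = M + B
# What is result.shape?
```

(2, 5)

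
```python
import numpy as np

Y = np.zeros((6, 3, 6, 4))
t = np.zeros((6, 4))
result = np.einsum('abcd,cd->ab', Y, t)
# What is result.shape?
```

(6, 3)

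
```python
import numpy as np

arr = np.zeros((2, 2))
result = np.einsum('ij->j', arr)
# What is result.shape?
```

(2,)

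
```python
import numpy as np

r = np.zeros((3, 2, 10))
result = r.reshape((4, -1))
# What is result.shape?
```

(4, 15)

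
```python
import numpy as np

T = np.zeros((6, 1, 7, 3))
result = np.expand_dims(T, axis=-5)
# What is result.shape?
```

(1, 6, 1, 7, 3)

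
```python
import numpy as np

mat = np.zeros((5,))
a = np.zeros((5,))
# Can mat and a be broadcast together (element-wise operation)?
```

Yes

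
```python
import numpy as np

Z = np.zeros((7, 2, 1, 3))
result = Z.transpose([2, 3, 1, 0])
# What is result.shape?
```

(1, 3, 2, 7)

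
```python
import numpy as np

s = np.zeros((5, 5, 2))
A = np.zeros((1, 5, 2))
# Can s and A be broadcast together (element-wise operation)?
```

Yes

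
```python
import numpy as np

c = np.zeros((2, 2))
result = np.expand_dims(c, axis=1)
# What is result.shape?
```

(2, 1, 2)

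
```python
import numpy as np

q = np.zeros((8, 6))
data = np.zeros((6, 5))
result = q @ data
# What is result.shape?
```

(8, 5)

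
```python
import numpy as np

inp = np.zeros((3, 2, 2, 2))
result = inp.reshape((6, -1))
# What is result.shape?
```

(6, 4)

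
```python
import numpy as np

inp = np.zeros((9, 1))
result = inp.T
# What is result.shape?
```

(1, 9)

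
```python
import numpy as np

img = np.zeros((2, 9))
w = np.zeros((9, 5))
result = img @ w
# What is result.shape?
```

(2, 5)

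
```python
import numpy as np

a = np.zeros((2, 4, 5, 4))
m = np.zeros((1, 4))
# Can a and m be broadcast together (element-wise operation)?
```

Yes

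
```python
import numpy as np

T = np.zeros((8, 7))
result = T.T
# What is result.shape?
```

(7, 8)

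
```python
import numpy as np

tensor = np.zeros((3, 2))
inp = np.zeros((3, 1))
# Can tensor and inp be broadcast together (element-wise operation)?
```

Yes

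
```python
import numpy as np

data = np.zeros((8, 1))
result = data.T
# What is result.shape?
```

(1, 8)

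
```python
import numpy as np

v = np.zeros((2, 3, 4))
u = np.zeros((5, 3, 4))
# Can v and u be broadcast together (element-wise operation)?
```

No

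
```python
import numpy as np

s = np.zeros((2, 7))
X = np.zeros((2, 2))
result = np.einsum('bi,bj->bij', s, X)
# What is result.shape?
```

(2, 7, 2)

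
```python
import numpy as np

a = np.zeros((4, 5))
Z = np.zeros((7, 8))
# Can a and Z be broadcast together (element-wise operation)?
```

No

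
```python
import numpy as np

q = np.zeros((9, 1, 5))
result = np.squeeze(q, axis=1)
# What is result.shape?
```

(9, 5)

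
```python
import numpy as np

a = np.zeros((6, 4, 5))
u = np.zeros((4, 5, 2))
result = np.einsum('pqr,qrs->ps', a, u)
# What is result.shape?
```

(6, 2)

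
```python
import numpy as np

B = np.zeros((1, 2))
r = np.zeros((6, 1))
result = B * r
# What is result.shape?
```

(6, 2)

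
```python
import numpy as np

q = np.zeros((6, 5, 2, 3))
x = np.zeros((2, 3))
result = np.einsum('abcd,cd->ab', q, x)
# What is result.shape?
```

(6, 5)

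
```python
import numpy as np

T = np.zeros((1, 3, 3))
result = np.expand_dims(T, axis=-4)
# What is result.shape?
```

(1, 1, 3, 3)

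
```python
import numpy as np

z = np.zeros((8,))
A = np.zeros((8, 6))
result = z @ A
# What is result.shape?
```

(6,)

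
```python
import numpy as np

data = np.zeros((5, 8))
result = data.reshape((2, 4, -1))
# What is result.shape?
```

(2, 4, 5)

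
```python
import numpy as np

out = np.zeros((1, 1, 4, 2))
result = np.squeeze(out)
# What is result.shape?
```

(4, 2)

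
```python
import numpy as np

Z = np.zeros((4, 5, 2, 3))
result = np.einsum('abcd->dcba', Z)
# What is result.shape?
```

(3, 2, 5, 4)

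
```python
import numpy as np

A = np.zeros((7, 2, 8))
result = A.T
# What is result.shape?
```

(8, 2, 7)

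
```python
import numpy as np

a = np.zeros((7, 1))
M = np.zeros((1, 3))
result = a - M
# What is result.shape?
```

(7, 3)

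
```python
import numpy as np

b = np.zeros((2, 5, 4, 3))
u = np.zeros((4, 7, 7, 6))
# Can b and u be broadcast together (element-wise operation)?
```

No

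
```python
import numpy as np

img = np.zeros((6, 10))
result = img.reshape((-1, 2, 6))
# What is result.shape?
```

(5, 2, 6)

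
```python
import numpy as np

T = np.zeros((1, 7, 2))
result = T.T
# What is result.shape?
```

(2, 7, 1)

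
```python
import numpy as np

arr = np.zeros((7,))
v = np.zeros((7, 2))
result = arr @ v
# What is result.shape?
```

(2,)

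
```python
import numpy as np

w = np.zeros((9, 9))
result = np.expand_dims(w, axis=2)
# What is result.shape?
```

(9, 9, 1)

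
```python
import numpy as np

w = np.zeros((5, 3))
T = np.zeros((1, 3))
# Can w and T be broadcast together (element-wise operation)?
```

Yes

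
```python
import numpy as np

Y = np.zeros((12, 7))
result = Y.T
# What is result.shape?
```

(7, 12)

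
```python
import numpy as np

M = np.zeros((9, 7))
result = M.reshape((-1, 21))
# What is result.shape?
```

(3, 21)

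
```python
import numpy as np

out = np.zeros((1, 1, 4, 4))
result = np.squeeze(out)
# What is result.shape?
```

(4, 4)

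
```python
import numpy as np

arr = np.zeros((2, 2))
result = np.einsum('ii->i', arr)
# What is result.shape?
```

(2,)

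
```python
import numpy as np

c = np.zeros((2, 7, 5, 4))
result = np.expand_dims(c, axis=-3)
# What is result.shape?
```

(2, 7, 1, 5, 4)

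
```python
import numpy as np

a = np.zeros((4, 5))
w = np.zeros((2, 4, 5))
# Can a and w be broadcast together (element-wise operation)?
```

Yes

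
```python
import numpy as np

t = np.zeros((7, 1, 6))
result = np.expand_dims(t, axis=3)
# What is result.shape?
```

(7, 1, 6, 1)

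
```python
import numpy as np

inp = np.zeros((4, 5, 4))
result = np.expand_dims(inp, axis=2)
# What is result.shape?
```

(4, 5, 1, 4)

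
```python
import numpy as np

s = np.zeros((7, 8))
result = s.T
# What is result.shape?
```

(8, 7)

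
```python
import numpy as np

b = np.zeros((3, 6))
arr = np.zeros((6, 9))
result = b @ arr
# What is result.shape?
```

(3, 9)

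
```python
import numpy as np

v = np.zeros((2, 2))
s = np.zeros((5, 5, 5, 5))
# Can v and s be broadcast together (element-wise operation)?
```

No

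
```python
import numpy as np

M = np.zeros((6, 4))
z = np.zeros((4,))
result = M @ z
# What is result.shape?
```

(6,)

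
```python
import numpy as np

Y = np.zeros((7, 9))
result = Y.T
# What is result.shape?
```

(9, 7)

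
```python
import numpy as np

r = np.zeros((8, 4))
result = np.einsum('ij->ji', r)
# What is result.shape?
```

(4, 8)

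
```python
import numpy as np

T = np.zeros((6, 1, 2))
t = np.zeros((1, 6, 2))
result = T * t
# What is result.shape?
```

(6, 6, 2)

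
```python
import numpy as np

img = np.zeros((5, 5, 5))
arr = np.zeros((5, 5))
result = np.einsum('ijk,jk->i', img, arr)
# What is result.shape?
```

(5,)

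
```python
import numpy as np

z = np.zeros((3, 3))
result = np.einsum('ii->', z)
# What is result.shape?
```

()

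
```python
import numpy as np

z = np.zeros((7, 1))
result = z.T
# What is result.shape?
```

(1, 7)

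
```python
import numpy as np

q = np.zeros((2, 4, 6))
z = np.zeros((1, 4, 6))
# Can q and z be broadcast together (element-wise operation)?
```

Yes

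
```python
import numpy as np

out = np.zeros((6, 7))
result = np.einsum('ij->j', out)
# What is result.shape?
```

(7,)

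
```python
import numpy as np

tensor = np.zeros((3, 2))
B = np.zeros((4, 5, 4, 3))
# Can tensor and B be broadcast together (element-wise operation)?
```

No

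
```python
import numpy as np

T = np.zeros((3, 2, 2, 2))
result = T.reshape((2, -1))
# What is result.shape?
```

(2, 12)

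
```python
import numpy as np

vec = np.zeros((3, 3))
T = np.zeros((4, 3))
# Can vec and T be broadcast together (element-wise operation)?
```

No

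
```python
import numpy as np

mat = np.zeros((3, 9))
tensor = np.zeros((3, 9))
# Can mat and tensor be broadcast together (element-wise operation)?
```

Yes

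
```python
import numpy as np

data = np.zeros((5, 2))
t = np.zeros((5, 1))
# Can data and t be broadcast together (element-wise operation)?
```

Yes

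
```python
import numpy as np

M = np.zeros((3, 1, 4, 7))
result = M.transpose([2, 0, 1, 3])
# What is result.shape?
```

(4, 3, 1, 7)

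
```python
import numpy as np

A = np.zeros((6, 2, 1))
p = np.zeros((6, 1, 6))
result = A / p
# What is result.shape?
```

(6, 2, 6)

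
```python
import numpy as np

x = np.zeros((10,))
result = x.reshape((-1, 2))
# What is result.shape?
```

(5, 2)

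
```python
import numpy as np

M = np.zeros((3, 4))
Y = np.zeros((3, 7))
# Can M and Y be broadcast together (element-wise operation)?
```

No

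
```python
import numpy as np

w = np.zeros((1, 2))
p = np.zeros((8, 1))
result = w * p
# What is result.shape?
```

(8, 2)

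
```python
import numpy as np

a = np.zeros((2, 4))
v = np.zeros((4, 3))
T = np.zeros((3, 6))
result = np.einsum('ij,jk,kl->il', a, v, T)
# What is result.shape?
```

(2, 6)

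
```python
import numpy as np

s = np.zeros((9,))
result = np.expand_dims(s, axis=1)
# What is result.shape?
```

(9, 1)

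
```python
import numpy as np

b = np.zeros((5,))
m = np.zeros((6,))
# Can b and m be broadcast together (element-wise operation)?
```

No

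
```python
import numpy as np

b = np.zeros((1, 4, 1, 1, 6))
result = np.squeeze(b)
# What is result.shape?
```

(4, 6)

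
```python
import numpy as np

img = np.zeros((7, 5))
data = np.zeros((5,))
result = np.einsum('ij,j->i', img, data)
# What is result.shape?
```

(7,)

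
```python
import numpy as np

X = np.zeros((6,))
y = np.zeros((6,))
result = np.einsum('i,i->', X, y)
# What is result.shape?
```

()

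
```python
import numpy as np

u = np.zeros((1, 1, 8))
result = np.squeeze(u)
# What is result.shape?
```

(8,)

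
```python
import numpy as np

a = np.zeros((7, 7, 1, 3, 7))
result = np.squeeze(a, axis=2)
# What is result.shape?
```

(7, 7, 3, 7)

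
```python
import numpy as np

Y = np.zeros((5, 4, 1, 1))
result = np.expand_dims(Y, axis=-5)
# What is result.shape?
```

(1, 5, 4, 1, 1)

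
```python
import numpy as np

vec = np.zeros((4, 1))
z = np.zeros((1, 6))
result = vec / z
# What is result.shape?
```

(4, 6)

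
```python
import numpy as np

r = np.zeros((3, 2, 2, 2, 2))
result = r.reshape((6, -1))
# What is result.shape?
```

(6, 8)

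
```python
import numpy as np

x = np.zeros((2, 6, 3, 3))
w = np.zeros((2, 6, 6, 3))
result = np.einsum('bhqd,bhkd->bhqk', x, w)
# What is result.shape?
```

(2, 6, 3, 6)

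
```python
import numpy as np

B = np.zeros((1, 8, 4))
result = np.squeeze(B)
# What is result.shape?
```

(8, 4)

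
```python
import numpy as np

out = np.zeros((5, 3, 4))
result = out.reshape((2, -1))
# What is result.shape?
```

(2, 30)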